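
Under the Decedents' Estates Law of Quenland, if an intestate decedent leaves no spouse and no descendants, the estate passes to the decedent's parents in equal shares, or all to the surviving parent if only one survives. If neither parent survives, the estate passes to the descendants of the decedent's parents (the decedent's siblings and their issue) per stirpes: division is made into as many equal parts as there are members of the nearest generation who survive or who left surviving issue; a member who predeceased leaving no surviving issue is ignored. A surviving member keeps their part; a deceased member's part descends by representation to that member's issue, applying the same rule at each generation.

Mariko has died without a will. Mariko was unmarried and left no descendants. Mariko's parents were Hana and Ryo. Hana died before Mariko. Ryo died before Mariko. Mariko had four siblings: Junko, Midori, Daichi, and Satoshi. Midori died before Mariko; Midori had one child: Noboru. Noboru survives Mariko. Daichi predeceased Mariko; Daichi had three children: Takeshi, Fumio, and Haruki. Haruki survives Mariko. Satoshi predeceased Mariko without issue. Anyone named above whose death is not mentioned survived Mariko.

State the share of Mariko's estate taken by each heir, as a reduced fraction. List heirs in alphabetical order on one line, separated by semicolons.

Fumio 1/9; Haruki 1/9; Junko 1/3; Noboru 1/3; Takeshi 1/9

Neither parent survives and there are no descendants, so the estate passes to Mariko's siblings and their issue per stirpes.
Satoshi left no surviving issue, so that branch lapses and is disregarded.
The estate is divided into 3 equal shares of 1/3 among Junko, Midori, Daichi.
Junko is living and takes 1/3.
Midori predeceased; the 1/3 allotted to Midori's branch passes to Midori's issue by representation.
Noboru is the sole taker at this level and receives the full 1/3.
Daichi predeceased; the 1/3 allotted to Daichi's branch passes to Daichi's issue by representation.
The 1/3 is divided into 3 equal shares of 1/9 among Takeshi, Fumio, Haruki.
Takeshi is living and takes 1/9.
Fumio is living and takes 1/9.
Haruki is living and takes 1/9.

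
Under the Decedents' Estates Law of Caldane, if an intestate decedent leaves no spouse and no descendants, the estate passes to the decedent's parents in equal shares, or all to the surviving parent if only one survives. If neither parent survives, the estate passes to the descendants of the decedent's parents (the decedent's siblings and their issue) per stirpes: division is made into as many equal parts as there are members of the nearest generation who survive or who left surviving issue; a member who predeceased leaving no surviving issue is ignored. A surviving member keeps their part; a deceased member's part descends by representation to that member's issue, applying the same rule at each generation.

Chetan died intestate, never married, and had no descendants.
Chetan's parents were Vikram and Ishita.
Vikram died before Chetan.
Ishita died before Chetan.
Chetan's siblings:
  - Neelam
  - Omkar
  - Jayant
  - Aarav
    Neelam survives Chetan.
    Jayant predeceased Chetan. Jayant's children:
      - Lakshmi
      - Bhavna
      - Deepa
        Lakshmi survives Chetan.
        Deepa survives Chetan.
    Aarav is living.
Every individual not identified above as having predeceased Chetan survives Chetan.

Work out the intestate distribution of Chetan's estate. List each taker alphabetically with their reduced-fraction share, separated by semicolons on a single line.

Aarav 1/4; Bhavna 1/12; Deepa 1/12; Lakshmi 1/12; Neelam 1/4; Omkar 1/4

Neither parent survives and there are no descendants, so the estate passes to Chetan's siblings and their issue per stirpes.
The estate is divided into 4 equal shares of 1/4 among Neelam, Omkar, Jayant, Aarav.
Neelam is living and takes 1/4.
Omkar is living and takes 1/4.
Jayant predeceased; the 1/4 allotted to Jayant's branch passes to Jayant's issue by representation.
The 1/4 is divided into 3 equal shares of 1/12 among Lakshmi, Bhavna, Deepa.
Lakshmi is living and takes 1/12.
Bhavna is living and takes 1/12.
Deepa is living and takes 1/12.
Aarav is living and takes 1/4.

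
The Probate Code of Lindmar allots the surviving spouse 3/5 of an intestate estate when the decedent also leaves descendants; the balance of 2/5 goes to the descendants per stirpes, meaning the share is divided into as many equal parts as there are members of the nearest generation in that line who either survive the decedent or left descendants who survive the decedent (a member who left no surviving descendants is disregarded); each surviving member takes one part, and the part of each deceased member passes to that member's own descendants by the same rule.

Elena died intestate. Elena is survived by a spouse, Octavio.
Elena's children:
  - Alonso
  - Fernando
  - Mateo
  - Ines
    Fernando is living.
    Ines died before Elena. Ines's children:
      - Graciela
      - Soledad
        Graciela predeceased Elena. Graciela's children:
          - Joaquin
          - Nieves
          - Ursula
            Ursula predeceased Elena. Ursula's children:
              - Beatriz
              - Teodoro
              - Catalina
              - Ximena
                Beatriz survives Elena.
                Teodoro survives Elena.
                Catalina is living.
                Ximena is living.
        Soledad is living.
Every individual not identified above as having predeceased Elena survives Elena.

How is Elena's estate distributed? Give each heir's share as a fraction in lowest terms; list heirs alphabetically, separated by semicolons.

Alonso 1/10; Beatriz 1/240; Catalina 1/240; Fernando 1/10; Joaquin 1/60; Mateo 1/10; Nieves 1/60; Octavio 3/5; Soledad 1/20; Teodoro 1/240; Ximena 1/240

Octavio, as surviving spouse, takes 3/5.
The remaining 2/5 passes to Elena's descendants per stirpes.
The 2/5 is divided into 4 equal shares of 1/10 among Alonso, Fernando, Mateo, Ines.
Alonso is living and takes 1/10.
Fernando is living and takes 1/10.
Mateo is living and takes 1/10.
Ines predeceased; the 1/10 allotted to Ines's branch passes to Ines's issue by representation.
The 1/10 is divided into 2 equal shares of 1/20 among Graciela, Soledad.
Graciela predeceased; the 1/20 allotted to Graciela's branch passes to Graciela's issue by representation.
The 1/20 is divided into 3 equal shares of 1/60 among Joaquin, Nieves, Ursula.
Joaquin is living and takes 1/60.
Nieves is living and takes 1/60.
Ursula predeceased; the 1/60 allotted to Ursula's branch passes to Ursula's issue by representation.
The 1/60 is divided into 4 equal shares of 1/240 among Beatriz, Teodoro, Catalina, Ximena.
Beatriz is living and takes 1/240.
Teodoro is living and takes 1/240.
Catalina is living and takes 1/240.
Ximena is living and takes 1/240.
Soledad is living and takes 1/20.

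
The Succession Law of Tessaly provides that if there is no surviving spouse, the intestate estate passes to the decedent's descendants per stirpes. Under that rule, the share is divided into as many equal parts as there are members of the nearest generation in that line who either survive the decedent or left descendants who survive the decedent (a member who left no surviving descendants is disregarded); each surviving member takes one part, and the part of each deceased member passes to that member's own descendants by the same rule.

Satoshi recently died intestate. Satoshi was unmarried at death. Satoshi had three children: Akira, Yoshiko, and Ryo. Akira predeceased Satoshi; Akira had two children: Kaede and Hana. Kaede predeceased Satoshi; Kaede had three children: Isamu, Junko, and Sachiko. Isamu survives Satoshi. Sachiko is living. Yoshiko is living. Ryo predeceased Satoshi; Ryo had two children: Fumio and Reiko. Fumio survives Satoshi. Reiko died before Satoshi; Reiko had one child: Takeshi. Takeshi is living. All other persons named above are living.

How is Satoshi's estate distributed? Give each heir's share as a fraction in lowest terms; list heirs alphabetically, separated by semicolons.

Fumio 1/6; Hana 1/6; Isamu 1/18; Junko 1/18; Sachiko 1/18; Takeshi 1/6; Yoshiko 1/3

There is no surviving spouse, so the entire estate passes to Satoshi's descendants per stirpes.
The estate is divided into 3 equal shares of 1/3 among Akira, Yoshiko, Ryo.
Akira predeceased; the 1/3 allotted to Akira's branch passes to Akira's issue by representation.
The 1/3 is divided into 2 equal shares of 1/6 among Kaede, Hana.
Kaede predeceased; the 1/6 allotted to Kaede's branch passes to Kaede's issue by representation.
The 1/6 is divided into 3 equal shares of 1/18 among Isamu, Junko, Sachiko.
Isamu is living and takes 1/18.
Junko is living and takes 1/18.
Sachiko is living and takes 1/18.
Hana is living and takes 1/6.
Yoshiko is living and takes 1/3.
Ryo predeceased; the 1/3 allotted to Ryo's branch passes to Ryo's issue by representation.
The 1/3 is divided into 2 equal shares of 1/6 among Fumio, Reiko.
Fumio is living and takes 1/6.
Reiko predeceased; the 1/6 allotted to Reiko's branch passes to Reiko's issue by representation.
Takeshi is the sole taker at this level and receives the full 1/6.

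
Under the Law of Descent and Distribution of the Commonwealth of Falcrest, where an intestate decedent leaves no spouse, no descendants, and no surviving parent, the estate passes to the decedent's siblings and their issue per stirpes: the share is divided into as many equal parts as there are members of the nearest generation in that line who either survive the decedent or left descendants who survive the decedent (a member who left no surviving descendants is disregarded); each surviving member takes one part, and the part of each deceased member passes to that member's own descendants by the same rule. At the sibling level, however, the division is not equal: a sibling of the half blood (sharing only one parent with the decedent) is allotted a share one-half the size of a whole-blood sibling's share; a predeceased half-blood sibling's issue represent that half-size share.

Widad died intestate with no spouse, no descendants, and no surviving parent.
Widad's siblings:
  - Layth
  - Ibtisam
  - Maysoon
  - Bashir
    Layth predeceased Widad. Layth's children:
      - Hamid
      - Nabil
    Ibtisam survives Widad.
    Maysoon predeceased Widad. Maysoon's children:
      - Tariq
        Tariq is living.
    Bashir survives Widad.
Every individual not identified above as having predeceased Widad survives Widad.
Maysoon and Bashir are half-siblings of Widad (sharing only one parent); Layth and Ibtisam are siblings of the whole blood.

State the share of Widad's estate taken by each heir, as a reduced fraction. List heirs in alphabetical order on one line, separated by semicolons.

No spouse, descendants, or parent survives, so the estate passes to Widad's siblings per stirpes.
Half-blood siblings count for one-half the weight of whole-blood siblings at the initial division.
Dividing 1 in proportion to weights (total weight 3): Layth (weight 1) → 1/3; Ibtisam (weight 1) → 1/3; Maysoon (weight 1/2) → 1/6; Bashir (weight 1/2) → 1/6.
Layth predeceased; the 1/3 allotted to Layth's branch passes to Layth's issue by representation.
The 1/3 is divided into 2 equal shares of 1/6 among Hamid, Nabil.
Hamid is living and takes 1/6.
Nabil is living and takes 1/6.
Ibtisam is living and takes 1/3.
Maysoon predeceased; the 1/6 allotted to Maysoon's branch passes to Maysoon's issue by representation.
Tariq is the sole taker at this level and receives the full 1/6.
Bashir is living and takes 1/6.

Bashir 1/6; Hamid 1/6; Ibtisam 1/3; Nabil 1/6; Tariq 1/6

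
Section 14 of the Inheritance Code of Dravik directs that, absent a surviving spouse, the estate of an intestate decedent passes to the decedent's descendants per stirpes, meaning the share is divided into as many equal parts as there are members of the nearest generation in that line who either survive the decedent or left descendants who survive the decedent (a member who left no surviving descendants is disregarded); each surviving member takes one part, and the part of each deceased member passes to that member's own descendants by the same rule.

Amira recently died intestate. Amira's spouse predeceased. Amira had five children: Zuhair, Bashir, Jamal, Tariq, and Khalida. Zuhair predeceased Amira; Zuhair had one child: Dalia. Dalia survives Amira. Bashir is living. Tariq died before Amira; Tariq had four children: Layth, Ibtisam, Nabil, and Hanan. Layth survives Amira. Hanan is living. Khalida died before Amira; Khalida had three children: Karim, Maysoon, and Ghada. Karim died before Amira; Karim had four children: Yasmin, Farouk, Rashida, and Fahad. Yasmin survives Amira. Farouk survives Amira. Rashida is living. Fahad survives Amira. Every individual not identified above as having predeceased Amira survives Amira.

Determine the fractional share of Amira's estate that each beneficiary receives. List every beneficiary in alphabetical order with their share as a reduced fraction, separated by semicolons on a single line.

There is no surviving spouse, so the entire estate passes to Amira's descendants per stirpes.
The estate is divided into 5 equal shares of 1/5 among Zuhair, Bashir, Jamal, Tariq, Khalida.
Zuhair predeceased; the 1/5 allotted to Zuhair's branch passes to Zuhair's issue by representation.
Dalia is the sole taker at this level and receives the full 1/5.
Bashir is living and takes 1/5.
Jamal is living and takes 1/5.
Tariq predeceased; the 1/5 allotted to Tariq's branch passes to Tariq's issue by representation.
The 1/5 is divided into 4 equal shares of 1/20 among Layth, Ibtisam, Nabil, Hanan.
Layth is living and takes 1/20.
Ibtisam is living and takes 1/20.
Nabil is living and takes 1/20.
Hanan is living and takes 1/20.
Khalida predeceased; the 1/5 allotted to Khalida's branch passes to Khalida's issue by representation.
The 1/5 is divided into 3 equal shares of 1/15 among Karim, Maysoon, Ghada.
Karim predeceased; the 1/15 allotted to Karim's branch passes to Karim's issue by representation.
The 1/15 is divided into 4 equal shares of 1/60 among Yasmin, Farouk, Rashida, Fahad.
Yasmin is living and takes 1/60.
Farouk is living and takes 1/60.
Rashida is living and takes 1/60.
Fahad is living and takes 1/60.
Maysoon is living and takes 1/15.
Ghada is living and takes 1/15.

Bashir 1/5; Dalia 1/5; Fahad 1/60; Farouk 1/60; Ghada 1/15; Hanan 1/20; Ibtisam 1/20; Jamal 1/5; Layth 1/20; Maysoon 1/15; Nabil 1/20; Rashida 1/60; Yasmin 1/60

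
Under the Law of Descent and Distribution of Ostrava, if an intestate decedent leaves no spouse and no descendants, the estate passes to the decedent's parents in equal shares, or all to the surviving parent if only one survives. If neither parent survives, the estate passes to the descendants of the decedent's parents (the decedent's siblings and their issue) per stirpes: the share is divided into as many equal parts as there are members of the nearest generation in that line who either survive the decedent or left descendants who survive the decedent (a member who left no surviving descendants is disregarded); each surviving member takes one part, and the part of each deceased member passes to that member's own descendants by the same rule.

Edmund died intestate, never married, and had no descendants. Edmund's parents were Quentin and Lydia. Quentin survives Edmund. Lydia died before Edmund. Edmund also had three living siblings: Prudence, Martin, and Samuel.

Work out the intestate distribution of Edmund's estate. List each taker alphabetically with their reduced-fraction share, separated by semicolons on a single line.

Quentin 1

Only one parent, Quentin, survives, so Quentin takes the entire estate. The siblings take nothing because a surviving parent has priority.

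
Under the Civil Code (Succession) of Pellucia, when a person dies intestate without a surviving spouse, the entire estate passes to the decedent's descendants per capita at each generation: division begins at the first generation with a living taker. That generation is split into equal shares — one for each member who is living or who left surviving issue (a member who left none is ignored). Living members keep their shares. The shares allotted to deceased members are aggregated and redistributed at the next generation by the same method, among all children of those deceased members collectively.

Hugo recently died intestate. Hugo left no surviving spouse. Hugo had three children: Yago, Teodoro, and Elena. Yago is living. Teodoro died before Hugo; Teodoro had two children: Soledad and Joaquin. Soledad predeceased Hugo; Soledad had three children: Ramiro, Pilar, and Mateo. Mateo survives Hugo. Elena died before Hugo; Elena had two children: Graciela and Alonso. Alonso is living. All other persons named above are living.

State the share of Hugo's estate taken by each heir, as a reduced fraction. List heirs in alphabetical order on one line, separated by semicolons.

Alonso 1/6; Graciela 1/6; Joaquin 1/6; Mateo 1/18; Pilar 1/18; Ramiro 1/18; Yago 1/3

There is no surviving spouse, so the entire estate passes to Hugo's descendants per capita at each generation.
At generation 1 (Yago, Teodoro, Elena) there are 3 shares of (1)/3 = 1/3 each.
Living: Yago — each takes 1/3.
Deceased: Teodoro and Elena. Their combined 2/3 is pooled and carried to generation 2.
At generation 2 (Soledad, Joaquin, Graciela, Alonso) there are 4 shares of (2/3)/4 = 1/6 each.
Living: Joaquin, Graciela, and Alonso — each takes 1/6.
Deceased: Soledad. That 1/6 share is carried to generation 3.
At generation 3 (Ramiro, Pilar, Mateo) there are 3 shares of (1/6)/3 = 1/18 each.
Living: Ramiro, Pilar, and Mateo — each takes 1/18.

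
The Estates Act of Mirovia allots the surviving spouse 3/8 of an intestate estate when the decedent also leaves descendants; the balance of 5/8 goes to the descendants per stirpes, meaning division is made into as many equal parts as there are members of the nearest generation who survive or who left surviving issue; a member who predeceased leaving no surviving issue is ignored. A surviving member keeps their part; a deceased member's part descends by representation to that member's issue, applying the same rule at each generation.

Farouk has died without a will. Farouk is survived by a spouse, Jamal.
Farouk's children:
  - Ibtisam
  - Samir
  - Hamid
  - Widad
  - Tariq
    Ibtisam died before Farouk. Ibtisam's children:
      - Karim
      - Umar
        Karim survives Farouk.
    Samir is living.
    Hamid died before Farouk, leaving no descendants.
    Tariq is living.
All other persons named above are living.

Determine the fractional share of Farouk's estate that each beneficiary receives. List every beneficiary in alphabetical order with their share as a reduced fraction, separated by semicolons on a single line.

Jamal, as surviving spouse, takes 3/8.
The remaining 5/8 passes to Farouk's descendants per stirpes.
Hamid left no surviving issue, so that branch lapses and is disregarded.
The 5/8 is divided into 4 equal shares of 5/32 among Ibtisam, Samir, Widad, Tariq.
Ibtisam predeceased; the 5/32 allotted to Ibtisam's branch passes to Ibtisam's issue by representation.
The 5/32 is divided into 2 equal shares of 5/64 among Karim, Umar.
Karim is living and takes 5/64.
Umar is living and takes 5/64.
Samir is living and takes 5/32.
Widad is living and takes 5/32.
Tariq is living and takes 5/32.

Jamal 3/8; Karim 5/64; Samir 5/32; Tariq 5/32; Umar 5/64; Widad 5/32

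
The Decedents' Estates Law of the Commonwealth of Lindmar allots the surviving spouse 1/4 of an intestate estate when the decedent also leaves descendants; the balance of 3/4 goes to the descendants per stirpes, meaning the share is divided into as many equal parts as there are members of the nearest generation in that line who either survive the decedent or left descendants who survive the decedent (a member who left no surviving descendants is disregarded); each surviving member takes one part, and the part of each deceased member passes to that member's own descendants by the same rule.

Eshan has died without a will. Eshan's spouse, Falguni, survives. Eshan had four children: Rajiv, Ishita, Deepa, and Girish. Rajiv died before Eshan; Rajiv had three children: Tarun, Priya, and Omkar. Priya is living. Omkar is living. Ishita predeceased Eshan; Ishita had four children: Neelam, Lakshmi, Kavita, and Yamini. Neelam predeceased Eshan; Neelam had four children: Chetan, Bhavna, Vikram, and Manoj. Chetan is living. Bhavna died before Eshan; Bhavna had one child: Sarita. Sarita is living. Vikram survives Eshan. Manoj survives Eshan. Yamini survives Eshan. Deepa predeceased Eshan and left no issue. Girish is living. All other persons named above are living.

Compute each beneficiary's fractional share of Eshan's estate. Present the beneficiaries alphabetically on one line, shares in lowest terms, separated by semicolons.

Falguni, as surviving spouse, takes 1/4.
The remaining 3/4 passes to Eshan's descendants per stirpes.
Deepa left no surviving issue, so that branch lapses and is disregarded.
The 3/4 is divided into 3 equal shares of 1/4 among Rajiv, Ishita, Girish.
Rajiv predeceased; the 1/4 allotted to Rajiv's branch passes to Rajiv's issue by representation.
The 1/4 is divided into 3 equal shares of 1/12 among Tarun, Priya, Omkar.
Tarun is living and takes 1/12.
Priya is living and takes 1/12.
Omkar is living and takes 1/12.
Ishita predeceased; the 1/4 allotted to Ishita's branch passes to Ishita's issue by representation.
The 1/4 is divided into 4 equal shares of 1/16 among Neelam, Lakshmi, Kavita, Yamini.
Neelam predeceased; the 1/16 allotted to Neelam's branch passes to Neelam's issue by representation.
The 1/16 is divided into 4 equal shares of 1/64 among Chetan, Bhavna, Vikram, Manoj.
Chetan is living and takes 1/64.
Bhavna predeceased; the 1/64 allotted to Bhavna's branch passes to Bhavna's issue by representation.
Sarita is the sole taker at this level and receives the full 1/64.
Vikram is living and takes 1/64.
Manoj is living and takes 1/64.
Lakshmi is living and takes 1/16.
Kavita is living and takes 1/16.
Yamini is living and takes 1/16.
Girish is living and takes 1/4.

Chetan 1/64; Falguni 1/4; Girish 1/4; Kavita 1/16; Lakshmi 1/16; Manoj 1/64; Omkar 1/12; Priya 1/12; Sarita 1/64; Tarun 1/12; Vikram 1/64; Yamini 1/16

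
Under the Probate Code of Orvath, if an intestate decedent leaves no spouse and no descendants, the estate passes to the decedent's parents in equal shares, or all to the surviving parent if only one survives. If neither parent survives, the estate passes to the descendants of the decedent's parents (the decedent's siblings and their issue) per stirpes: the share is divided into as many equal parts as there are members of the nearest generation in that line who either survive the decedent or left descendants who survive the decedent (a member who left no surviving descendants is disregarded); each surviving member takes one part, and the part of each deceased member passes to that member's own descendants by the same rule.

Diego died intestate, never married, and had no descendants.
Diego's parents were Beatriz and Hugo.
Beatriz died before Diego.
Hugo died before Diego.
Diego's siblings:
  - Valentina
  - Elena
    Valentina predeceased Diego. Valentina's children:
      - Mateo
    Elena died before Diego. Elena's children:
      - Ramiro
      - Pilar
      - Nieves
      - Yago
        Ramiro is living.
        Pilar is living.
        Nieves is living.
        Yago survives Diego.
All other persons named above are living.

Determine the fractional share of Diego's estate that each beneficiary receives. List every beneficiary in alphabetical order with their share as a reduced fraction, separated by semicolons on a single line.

Neither parent survives and there are no descendants, so the estate passes to Diego's siblings and their issue per stirpes.
The estate is divided into 2 equal shares of 1/2 among Valentina, Elena.
Valentina predeceased; the 1/2 allotted to Valentina's branch passes to Valentina's issue by representation.
Mateo is the sole taker at this level and receives the full 1/2.
Elena predeceased; the 1/2 allotted to Elena's branch passes to Elena's issue by representation.
The 1/2 is divided into 4 equal shares of 1/8 among Ramiro, Pilar, Nieves, Yago.
Ramiro is living and takes 1/8.
Pilar is living and takes 1/8.
Nieves is living and takes 1/8.
Yago is living and takes 1/8.

Mateo 1/2; Nieves 1/8; Pilar 1/8; Ramiro 1/8; Yago 1/8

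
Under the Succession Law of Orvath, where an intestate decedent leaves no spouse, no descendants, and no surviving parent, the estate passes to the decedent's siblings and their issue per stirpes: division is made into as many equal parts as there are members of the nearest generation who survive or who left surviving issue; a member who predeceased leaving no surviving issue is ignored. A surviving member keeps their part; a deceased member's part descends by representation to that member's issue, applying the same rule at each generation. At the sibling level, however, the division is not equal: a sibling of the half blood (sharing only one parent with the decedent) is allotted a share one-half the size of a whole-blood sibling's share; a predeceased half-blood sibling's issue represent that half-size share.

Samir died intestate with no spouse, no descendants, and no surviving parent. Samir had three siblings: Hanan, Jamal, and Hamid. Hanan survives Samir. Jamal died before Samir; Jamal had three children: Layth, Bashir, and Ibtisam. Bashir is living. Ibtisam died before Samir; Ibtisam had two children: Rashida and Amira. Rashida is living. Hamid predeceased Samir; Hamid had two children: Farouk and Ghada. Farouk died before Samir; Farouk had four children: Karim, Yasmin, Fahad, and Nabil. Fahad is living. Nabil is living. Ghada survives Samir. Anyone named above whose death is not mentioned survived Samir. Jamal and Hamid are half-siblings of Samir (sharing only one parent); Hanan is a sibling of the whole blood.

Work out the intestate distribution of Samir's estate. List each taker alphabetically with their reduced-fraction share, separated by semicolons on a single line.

Amira 1/24; Bashir 1/12; Fahad 1/32; Ghada 1/8; Hanan 1/2; Karim 1/32; Layth 1/12; Nabil 1/32; Rashida 1/24; Yasmin 1/32

No spouse, descendants, or parent survives, so the estate passes to Samir's siblings per stirpes.
Half-blood siblings count for one-half the weight of whole-blood siblings at the initial division.
Dividing 1 in proportion to weights (total weight 2): Hanan (weight 1) → 1/2; Jamal (weight 1/2) → 1/4; Hamid (weight 1/2) → 1/4.
Hanan is living and takes 1/2.
Jamal predeceased; the 1/4 allotted to Jamal's branch passes to Jamal's issue by representation.
The 1/4 is divided into 3 equal shares of 1/12 among Layth, Bashir, Ibtisam.
Layth is living and takes 1/12.
Bashir is living and takes 1/12.
Ibtisam predeceased; the 1/12 allotted to Ibtisam's branch passes to Ibtisam's issue by representation.
The 1/12 is divided into 2 equal shares of 1/24 among Rashida, Amira.
Rashida is living and takes 1/24.
Amira is living and takes 1/24.
Hamid predeceased; the 1/4 allotted to Hamid's branch passes to Hamid's issue by representation.
The 1/4 is divided into 2 equal shares of 1/8 among Farouk, Ghada.
Farouk predeceased; the 1/8 allotted to Farouk's branch passes to Farouk's issue by representation.
The 1/8 is divided into 4 equal shares of 1/32 among Karim, Yasmin, Fahad, Nabil.
Karim is living and takes 1/32.
Yasmin is living and takes 1/32.
Fahad is living and takes 1/32.
Nabil is living and takes 1/32.
Ghada is living and takes 1/8.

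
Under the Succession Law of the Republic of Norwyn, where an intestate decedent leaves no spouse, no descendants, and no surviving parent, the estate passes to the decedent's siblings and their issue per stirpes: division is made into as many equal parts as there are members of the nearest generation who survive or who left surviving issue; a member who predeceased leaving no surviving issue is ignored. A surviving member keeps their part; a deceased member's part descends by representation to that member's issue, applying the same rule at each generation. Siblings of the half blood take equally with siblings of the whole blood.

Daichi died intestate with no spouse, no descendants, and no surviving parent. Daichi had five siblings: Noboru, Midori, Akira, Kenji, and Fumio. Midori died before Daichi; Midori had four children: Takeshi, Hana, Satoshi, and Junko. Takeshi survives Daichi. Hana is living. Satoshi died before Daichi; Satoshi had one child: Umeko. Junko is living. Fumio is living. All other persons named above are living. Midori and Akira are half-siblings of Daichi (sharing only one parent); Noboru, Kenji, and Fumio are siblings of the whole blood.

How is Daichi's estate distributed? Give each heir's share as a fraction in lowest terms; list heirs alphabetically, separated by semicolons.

No spouse, descendants, or parent survives, so the estate passes to Daichi's siblings per stirpes.
Half-blood and whole-blood siblings take equally under the stated rule.
The estate is divided into 5 equal shares of 1/5 among Noboru, Midori, Akira, Kenji, Fumio.
Noboru is living and takes 1/5.
Midori predeceased; the 1/5 allotted to Midori's branch passes to Midori's issue by representation.
The 1/5 is divided into 4 equal shares of 1/20 among Takeshi, Hana, Satoshi, Junko.
Takeshi is living and takes 1/20.
Hana is living and takes 1/20.
Satoshi predeceased; the 1/20 allotted to Satoshi's branch passes to Satoshi's issue by representation.
Umeko is the sole taker at this level and receives the full 1/20.
Junko is living and takes 1/20.
Akira is living and takes 1/5.
Kenji is living and takes 1/5.
Fumio is living and takes 1/5.

Akira 1/5; Fumio 1/5; Hana 1/20; Junko 1/20; Kenji 1/5; Noboru 1/5; Takeshi 1/20; Umeko 1/20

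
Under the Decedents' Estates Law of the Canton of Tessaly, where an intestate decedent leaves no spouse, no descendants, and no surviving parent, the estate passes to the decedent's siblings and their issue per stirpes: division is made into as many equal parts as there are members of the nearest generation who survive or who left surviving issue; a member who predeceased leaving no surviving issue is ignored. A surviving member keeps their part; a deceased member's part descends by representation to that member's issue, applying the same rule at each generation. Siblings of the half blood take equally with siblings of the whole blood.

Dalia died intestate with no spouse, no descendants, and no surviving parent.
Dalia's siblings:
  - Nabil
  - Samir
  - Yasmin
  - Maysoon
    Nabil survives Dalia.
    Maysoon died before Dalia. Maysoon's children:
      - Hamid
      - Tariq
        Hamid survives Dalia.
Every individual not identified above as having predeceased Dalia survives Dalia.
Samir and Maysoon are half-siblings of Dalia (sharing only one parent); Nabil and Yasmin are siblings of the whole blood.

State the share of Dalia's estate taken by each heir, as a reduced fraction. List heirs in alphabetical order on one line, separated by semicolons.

Hamid 1/8; Nabil 1/4; Samir 1/4; Tariq 1/8; Yasmin 1/4

No spouse, descendants, or parent survives, so the estate passes to Dalia's siblings per stirpes.
Half-blood and whole-blood siblings take equally under the stated rule.
The estate is divided into 4 equal shares of 1/4 among Nabil, Samir, Yasmin, Maysoon.
Nabil is living and takes 1/4.
Samir is living and takes 1/4.
Yasmin is living and takes 1/4.
Maysoon predeceased; the 1/4 allotted to Maysoon's branch passes to Maysoon's issue by representation.
The 1/4 is divided into 2 equal shares of 1/8 among Hamid, Tariq.
Hamid is living and takes 1/8.
Tariq is living and takes 1/8.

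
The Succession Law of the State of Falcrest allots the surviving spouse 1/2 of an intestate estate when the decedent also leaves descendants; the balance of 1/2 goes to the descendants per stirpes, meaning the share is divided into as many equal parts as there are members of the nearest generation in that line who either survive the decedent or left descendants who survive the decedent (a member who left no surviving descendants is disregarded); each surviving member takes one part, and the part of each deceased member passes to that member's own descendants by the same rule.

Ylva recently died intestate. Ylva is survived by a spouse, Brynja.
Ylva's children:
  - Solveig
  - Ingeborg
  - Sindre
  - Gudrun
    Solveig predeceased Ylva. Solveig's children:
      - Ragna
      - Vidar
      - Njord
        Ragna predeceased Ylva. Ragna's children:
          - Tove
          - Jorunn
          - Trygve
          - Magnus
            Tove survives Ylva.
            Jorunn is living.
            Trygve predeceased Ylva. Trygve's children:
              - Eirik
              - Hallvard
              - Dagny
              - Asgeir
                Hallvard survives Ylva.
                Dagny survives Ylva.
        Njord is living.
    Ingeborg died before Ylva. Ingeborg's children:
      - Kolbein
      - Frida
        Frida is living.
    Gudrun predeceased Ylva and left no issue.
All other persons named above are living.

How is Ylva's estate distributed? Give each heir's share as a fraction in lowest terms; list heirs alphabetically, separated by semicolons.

Brynja, as surviving spouse, takes 1/2.
The remaining 1/2 passes to Ylva's descendants per stirpes.
Gudrun left no surviving issue, so that branch lapses and is disregarded.
The 1/2 is divided into 3 equal shares of 1/6 among Solveig, Ingeborg, Sindre.
Solveig predeceased; the 1/6 allotted to Solveig's branch passes to Solveig's issue by representation.
The 1/6 is divided into 3 equal shares of 1/18 among Ragna, Vidar, Njord.
Ragna predeceased; the 1/18 allotted to Ragna's branch passes to Ragna's issue by representation.
The 1/18 is divided into 4 equal shares of 1/72 among Tove, Jorunn, Trygve, Magnus.
Tove is living and takes 1/72.
Jorunn is living and takes 1/72.
Trygve predeceased; the 1/72 allotted to Trygve's branch passes to Trygve's issue by representation.
The 1/72 is divided into 4 equal shares of 1/288 among Eirik, Hallvard, Dagny, Asgeir.
Eirik is living and takes 1/288.
Hallvard is living and takes 1/288.
Dagny is living and takes 1/288.
Asgeir is living and takes 1/288.
Magnus is living and takes 1/72.
Vidar is living and takes 1/18.
Njord is living and takes 1/18.
Ingeborg predeceased; the 1/6 allotted to Ingeborg's branch passes to Ingeborg's issue by representation.
The 1/6 is divided into 2 equal shares of 1/12 among Kolbein, Frida.
Kolbein is living and takes 1/12.
Frida is living and takes 1/12.
Sindre is living and takes 1/6.

Asgeir 1/288; Brynja 1/2; Dagny 1/288; Eirik 1/288; Frida 1/12; Hallvard 1/288; Jorunn 1/72; Kolbein 1/12; Magnus 1/72; Njord 1/18; Sindre 1/6; Tove 1/72; Vidar 1/18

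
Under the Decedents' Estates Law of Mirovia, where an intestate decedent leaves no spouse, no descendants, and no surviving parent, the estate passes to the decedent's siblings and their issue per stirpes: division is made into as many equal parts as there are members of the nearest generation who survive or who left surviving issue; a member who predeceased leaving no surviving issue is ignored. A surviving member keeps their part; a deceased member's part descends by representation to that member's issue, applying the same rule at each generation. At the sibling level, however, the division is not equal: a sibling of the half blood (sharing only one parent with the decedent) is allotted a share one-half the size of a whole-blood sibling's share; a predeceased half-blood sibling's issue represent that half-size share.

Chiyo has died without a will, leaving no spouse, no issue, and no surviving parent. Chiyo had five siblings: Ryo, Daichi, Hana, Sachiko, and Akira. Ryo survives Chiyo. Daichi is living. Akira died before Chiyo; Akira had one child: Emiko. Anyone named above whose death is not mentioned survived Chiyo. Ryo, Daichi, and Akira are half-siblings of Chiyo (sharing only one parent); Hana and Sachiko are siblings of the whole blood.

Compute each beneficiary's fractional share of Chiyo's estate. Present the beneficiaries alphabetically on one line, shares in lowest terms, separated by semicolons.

No spouse, descendants, or parent survives, so the estate passes to Chiyo's siblings per stirpes.
Half-blood siblings count for one-half the weight of whole-blood siblings at the initial division.
Dividing 1 in proportion to weights (total weight 7/2): Ryo (weight 1/2) → 1/7; Daichi (weight 1/2) → 1/7; Hana (weight 1) → 2/7; Sachiko (weight 1) → 2/7; Akira (weight 1/2) → 1/7.
Ryo is living and takes 1/7.
Daichi is living and takes 1/7.
Hana is living and takes 2/7.
Sachiko is living and takes 2/7.
Akira predeceased; the 1/7 allotted to Akira's branch passes to Akira's issue by representation.
Emiko is the sole taker at this level and receives the full 1/7.

Daichi 1/7; Emiko 1/7; Hana 2/7; Ryo 1/7; Sachiko 2/7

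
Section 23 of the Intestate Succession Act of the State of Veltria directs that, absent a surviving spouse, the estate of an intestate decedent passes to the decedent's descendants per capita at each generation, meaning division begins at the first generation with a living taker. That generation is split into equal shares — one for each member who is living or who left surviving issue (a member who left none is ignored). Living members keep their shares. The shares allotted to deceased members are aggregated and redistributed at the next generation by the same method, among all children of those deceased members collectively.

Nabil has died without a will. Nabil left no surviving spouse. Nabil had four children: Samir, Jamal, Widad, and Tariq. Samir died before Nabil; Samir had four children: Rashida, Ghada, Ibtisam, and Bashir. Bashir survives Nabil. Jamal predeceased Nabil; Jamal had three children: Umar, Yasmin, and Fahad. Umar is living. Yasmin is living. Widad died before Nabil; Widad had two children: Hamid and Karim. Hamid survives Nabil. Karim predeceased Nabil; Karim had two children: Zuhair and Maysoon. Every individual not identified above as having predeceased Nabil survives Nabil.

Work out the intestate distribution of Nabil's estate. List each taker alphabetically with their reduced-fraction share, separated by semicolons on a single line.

Bashir 1/12; Fahad 1/12; Ghada 1/12; Hamid 1/12; Ibtisam 1/12; Maysoon 1/24; Rashida 1/12; Tariq 1/4; Umar 1/12; Yasmin 1/12; Zuhair 1/24

There is no surviving spouse, so the entire estate passes to Nabil's descendants per capita at each generation.
At generation 1 (Samir, Jamal, Widad, Tariq) there are 4 shares of (1)/4 = 1/4 each.
Living: Tariq — each takes 1/4.
Deceased: Samir, Jamal, and Widad. Their combined 3/4 is pooled and carried to generation 2.
At generation 2 (Rashida, Ghada, Ibtisam, Bashir, Umar, Yasmin, Fahad, Hamid, Karim) there are 9 shares of (3/4)/9 = 1/12 each.
Living: Rashida, Ghada, Ibtisam, Bashir, Umar, Yasmin, Fahad, and Hamid — each takes 1/12.
Deceased: Karim. That 1/12 share is carried to generation 3.
At generation 3 (Zuhair, Maysoon) there are 2 shares of (1/12)/2 = 1/24 each.
Living: Zuhair and Maysoon — each takes 1/24.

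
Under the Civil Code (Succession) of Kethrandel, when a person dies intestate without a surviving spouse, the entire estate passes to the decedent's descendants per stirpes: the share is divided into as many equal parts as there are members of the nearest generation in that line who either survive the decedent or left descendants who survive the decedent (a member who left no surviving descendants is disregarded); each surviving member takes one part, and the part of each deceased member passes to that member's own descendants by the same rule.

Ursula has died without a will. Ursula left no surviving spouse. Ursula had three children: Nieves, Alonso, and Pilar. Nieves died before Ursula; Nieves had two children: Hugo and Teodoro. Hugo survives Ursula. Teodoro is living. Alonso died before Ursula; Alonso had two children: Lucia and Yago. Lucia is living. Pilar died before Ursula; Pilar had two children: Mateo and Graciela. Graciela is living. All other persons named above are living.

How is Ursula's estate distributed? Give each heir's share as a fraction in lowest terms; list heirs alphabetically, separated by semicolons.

Graciela 1/6; Hugo 1/6; Lucia 1/6; Mateo 1/6; Teodoro 1/6; Yago 1/6

There is no surviving spouse, so the entire estate passes to Ursula's descendants per stirpes.
The estate is divided into 3 equal shares of 1/3 among Nieves, Alonso, Pilar.
Nieves predeceased; the 1/3 allotted to Nieves's branch passes to Nieves's issue by representation.
The 1/3 is divided into 2 equal shares of 1/6 among Hugo, Teodoro.
Hugo is living and takes 1/6.
Teodoro is living and takes 1/6.
Alonso predeceased; the 1/3 allotted to Alonso's branch passes to Alonso's issue by representation.
The 1/3 is divided into 2 equal shares of 1/6 among Lucia, Yago.
Lucia is living and takes 1/6.
Yago is living and takes 1/6.
Pilar predeceased; the 1/3 allotted to Pilar's branch passes to Pilar's issue by representation.
The 1/3 is divided into 2 equal shares of 1/6 among Mateo, Graciela.
Mateo is living and takes 1/6.
Graciela is living and takes 1/6.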